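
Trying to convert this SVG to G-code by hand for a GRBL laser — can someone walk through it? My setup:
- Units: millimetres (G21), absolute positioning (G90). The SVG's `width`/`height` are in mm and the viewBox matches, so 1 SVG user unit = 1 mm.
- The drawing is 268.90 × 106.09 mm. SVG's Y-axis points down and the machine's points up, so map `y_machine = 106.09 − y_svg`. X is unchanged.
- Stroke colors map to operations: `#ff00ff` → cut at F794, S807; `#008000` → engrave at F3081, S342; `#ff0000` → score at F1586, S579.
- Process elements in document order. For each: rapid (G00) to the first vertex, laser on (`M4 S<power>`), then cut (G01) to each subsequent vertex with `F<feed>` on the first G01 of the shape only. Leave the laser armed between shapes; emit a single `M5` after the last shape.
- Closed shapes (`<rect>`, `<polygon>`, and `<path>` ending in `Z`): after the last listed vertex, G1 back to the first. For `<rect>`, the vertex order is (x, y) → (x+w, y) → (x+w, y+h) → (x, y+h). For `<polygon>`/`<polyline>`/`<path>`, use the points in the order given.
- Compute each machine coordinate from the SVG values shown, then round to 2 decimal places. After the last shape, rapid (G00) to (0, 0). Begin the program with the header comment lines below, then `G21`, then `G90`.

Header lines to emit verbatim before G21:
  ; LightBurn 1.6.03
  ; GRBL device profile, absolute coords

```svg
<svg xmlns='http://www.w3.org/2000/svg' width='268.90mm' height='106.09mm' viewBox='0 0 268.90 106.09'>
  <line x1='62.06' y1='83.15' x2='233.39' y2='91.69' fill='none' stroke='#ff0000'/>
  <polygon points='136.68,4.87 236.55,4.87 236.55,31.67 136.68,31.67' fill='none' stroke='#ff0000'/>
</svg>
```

Since the viewBox matches the mm dimensions, user units are millimetres directly. The only transform is the Y-flip y_m = 106.09 − y_svg.

Shape 1 is a line segment drawn with `<line>`. Its stroke #ff0000 means score at S579, F1586. After flipping Y the toolpath is (62.06,22.94) → (233.39,14.40).

Shape 2 is a rectangle drawn with `<polygon>`. Its stroke #ff0000 means score at S579, F1586. After flipping Y the toolpath is (136.68,101.22) → (236.55,101.22) → (236.55,74.42) → (136.68,74.42) → (136.68,101.22), returning to the start.

; LightBurn 1.6.03
; GRBL device profile, absolute coords
G21
G90
G00 X62.06 Y22.94
M4 S579
G01 X233.39 Y14.40 F1586
G00 X136.68 Y101.22
M4 S579
G01 X236.55 Y101.22 F1586
G01 X236.55 Y74.42
G01 X136.68 Y74.42
G01 X136.68 Y101.22
M5
G00 X0.00 Y0.00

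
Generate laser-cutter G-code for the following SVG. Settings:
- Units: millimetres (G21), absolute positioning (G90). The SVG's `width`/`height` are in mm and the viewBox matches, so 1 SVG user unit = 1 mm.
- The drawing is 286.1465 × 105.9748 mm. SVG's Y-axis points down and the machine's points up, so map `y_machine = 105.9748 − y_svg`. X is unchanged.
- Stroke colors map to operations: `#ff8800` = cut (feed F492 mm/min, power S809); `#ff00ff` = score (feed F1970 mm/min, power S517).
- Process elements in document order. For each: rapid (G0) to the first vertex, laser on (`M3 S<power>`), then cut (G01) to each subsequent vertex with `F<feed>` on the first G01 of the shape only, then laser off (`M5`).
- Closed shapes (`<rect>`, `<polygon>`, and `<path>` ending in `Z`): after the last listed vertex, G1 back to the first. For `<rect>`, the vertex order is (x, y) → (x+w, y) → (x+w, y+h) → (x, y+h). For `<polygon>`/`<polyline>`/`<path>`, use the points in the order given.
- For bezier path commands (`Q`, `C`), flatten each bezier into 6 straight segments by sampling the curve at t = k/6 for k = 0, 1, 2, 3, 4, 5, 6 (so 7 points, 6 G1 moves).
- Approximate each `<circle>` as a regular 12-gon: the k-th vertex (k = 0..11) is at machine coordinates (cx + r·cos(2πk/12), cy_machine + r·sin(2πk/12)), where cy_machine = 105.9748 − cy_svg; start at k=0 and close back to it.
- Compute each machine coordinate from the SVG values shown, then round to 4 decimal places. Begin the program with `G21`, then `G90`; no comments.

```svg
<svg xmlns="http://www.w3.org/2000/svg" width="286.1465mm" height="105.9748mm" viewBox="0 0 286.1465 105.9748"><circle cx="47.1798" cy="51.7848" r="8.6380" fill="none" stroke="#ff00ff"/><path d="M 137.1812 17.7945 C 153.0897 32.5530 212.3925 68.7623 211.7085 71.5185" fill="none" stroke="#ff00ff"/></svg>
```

G21
G90
G0 X55.8178 Y54.1900
M3 S517
G01 X54.6605 Y58.5090 F1970
G01 X51.4988 Y61.6707
G01 X47.1798 Y62.8280
G01 X42.8608 Y61.6707
G01 X39.6991 Y58.5090
G01 X38.5418 Y54.1900
G01 X39.6991 Y49.8710
G01 X42.8608 Y46.7093
G01 X47.1798 Y45.5520
G01 X51.4988 Y46.7093
G01 X54.6605 Y49.8710
G01 X55.8178 Y54.1900
M5
G0 X137.1812 Y88.1803
M3 S517
G01 X148.2730 Y79.2677 F1970
G01 X163.7255 Y68.3050
G01 X180.6670 Y56.8174
G01 X196.2258 Y46.3301
G01 X207.5302 Y38.3680
G01 X211.7085 Y34.4563
M5

1 u = 1 mm; y_m = 105.9748 − y.

[1] `<circle>` circle, #ff00ff→score S517 F1970: (55.8178,54.1900) → (54.6605,58.5090) → (51.4988,61.6707) → (47.1798,62.8280) → (42.8608,61.6707) → (39.6991,58.5090) → (38.5418,54.1900) → (39.6991,49.8710) → (42.8608,46.7093) → (47.1798,45.5520) → (51.4988,46.7093) → (54.6605,49.8710) → (55.8178,54.1900) (closed)

[2] `<path>` cubic bezier, #ff00ff→score S517 F1970: (137.1812,88.1803) → (148.2730,79.2677) → (163.7255,68.3050) → (180.6670,56.8174) → (196.2258,46.3301) → (207.5302,38.3680) → (211.7085,34.4563)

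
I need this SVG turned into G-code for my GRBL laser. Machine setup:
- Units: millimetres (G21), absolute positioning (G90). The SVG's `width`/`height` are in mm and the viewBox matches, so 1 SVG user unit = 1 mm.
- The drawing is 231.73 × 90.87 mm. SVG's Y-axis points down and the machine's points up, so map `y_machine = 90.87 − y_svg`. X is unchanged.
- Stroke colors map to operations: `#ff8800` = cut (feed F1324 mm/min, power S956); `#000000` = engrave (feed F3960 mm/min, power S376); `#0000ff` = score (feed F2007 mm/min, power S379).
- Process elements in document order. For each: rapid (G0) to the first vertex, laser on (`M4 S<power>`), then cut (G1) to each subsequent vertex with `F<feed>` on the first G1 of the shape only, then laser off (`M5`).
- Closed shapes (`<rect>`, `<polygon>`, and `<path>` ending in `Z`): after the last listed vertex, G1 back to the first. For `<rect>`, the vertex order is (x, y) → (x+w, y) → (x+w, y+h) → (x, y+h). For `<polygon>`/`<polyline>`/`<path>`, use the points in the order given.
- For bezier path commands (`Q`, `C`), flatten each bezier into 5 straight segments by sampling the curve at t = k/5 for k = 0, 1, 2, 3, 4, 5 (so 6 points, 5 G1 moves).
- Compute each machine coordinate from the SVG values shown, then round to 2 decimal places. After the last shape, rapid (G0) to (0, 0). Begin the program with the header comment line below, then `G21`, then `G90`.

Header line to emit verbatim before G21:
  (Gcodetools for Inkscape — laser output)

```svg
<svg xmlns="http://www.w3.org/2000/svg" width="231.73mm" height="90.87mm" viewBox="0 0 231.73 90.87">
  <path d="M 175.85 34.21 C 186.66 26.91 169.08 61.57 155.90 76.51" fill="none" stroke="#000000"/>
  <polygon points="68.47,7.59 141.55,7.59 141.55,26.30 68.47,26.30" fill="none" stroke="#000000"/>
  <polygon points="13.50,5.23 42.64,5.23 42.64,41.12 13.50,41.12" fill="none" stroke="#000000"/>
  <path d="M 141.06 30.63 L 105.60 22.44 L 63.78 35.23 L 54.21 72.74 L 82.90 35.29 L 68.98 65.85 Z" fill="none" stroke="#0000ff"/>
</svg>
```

viewBox `0 0 231.73 90.87` with mm width/height → 1 unit = 1 mm. Flip: y_m = 90.87 − y_svg.

**Shape 1** — `<path>` cubic bezier, stroke `#000000` → engrave (S376, F3960). Control points (SVG): P0=(175.85,34.21), P1=(186.66,26.91), P2=(169.08,61.57), P3=(155.90,76.51); sampled at t=k/5. Machine vertices: (175.85,56.66) → (179.19,56.50) → (177.29,49.23) → (171.73,37.81) → (164.07,25.20) → (155.90,14.36). Open path.

**Shape 2** — `<polygon>` rectangle, stroke `#000000` → engrave (S376, F3960). Machine vertices: (68.47,83.28) → (141.55,83.28) → (141.55,64.57) → (68.47,64.57) → (68.47,83.28). Closed: final G1 returns to the first vertex.

**Shape 3** — `<polygon>` rectangle, stroke `#000000` → engrave (S376, F3960). Machine vertices: (13.50,85.64) → (42.64,85.64) → (42.64,49.75) → (13.50,49.75) → (13.50,85.64). Closed: final G1 returns to the first vertex.

**Shape 4** — `<path>` closed polygon, stroke `#0000ff` → score (S379, F2007). Machine vertices: (141.06,60.24) → (105.60,68.43) → (63.78,55.64) → (54.21,18.13) → (82.90,55.58) → (68.98,25.02) → (141.06,60.24). Closed: final G1 returns to the first vertex.

(Gcodetools for Inkscape — laser output)
G21
G90
G0 X175.85 Y56.66
M4 S376
G1 X179.19 Y56.50 F3960
G1 X177.29 Y49.23
G1 X171.73 Y37.81
G1 X164.07 Y25.20
G1 X155.90 Y14.36
M5
G0 X68.47 Y83.28
M4 S376
G1 X141.55 Y83.28 F3960
G1 X141.55 Y64.57
G1 X68.47 Y64.57
G1 X68.47 Y83.28
M5
G0 X13.50 Y85.64
M4 S376
G1 X42.64 Y85.64 F3960
G1 X42.64 Y49.75
G1 X13.50 Y49.75
G1 X13.50 Y85.64
M5
G0 X141.06 Y60.24
M4 S379
G1 X105.60 Y68.43 F2007
G1 X63.78 Y55.64
G1 X54.21 Y18.13
G1 X82.90 Y55.58
G1 X68.98 Y25.02
G1 X141.06 Y60.24
M5
G0 X0.00 Y0.00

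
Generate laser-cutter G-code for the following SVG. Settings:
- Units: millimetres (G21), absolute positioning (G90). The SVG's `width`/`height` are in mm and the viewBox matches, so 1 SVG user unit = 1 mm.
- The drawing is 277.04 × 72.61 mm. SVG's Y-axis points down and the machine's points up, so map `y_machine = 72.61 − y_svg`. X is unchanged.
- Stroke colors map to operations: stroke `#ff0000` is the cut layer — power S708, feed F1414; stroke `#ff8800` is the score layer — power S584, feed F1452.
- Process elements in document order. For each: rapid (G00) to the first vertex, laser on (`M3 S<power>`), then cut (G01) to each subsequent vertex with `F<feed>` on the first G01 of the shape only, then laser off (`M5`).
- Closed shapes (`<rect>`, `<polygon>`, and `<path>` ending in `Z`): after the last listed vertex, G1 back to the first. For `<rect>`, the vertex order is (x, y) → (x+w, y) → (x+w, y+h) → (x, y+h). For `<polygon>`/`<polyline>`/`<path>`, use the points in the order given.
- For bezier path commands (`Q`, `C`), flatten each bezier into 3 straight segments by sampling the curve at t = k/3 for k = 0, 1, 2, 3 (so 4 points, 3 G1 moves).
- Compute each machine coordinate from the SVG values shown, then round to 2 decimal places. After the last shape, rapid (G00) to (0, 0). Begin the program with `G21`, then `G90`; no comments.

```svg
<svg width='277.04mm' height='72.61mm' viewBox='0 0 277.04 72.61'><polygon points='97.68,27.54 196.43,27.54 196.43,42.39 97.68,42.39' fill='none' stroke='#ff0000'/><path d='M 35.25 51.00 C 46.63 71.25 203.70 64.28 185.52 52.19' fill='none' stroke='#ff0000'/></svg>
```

Since the viewBox matches the mm dimensions, user units are millimetres directly. The only transform is the Y-flip y_m = 72.61 − y_svg.

Shape 1 is a rectangle drawn with `<polygon>`. Its stroke #ff0000 means cut at S708, F1414. After flipping Y the toolpath is (97.68,45.07) → (196.43,45.07) → (196.43,30.22) → (97.68,30.22) → (97.68,45.07), returning to the start.

Shape 2 is a cubic bezier drawn with `<path>`. Its stroke #ff0000 means cut at S708, F1414. After flipping Y the toolpath is (35.25,21.61) → (83.31,9.61) → (157.17,10.86) → (185.52,20.42).

G21
G90
G00 X97.68 Y45.07
M3 S708
G01 X196.43 Y45.07 F1414
G01 X196.43 Y30.22
G01 X97.68 Y30.22
G01 X97.68 Y45.07
M5
G00 X35.25 Y21.61
M3 S708
G01 X83.31 Y9.61 F1414
G01 X157.17 Y10.86
G01 X185.52 Y20.42
M5
G00 X0.00 Y0.00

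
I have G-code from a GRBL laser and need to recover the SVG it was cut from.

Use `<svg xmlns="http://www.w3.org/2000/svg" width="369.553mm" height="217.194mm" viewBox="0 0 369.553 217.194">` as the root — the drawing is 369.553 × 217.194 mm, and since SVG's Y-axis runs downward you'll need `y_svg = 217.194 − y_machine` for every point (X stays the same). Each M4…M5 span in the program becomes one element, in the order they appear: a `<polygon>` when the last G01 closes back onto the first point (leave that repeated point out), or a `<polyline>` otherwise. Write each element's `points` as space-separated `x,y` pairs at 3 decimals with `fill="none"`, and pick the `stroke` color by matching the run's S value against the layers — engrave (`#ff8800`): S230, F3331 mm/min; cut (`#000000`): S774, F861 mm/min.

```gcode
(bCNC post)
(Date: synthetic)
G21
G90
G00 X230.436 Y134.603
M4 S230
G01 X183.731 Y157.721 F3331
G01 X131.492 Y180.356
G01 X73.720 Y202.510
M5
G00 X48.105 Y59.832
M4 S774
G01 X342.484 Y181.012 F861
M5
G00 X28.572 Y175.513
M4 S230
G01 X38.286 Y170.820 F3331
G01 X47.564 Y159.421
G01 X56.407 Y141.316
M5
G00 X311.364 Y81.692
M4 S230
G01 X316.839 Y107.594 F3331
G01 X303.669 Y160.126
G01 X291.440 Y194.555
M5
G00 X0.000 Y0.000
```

Each laser-on run becomes one SVG element. Flip Y back into SVG space with y_svg = 217.194 − y_machine.

Run 1: power S230 maps to stroke `#ff8800` (engrave). The run is open, so emit a `<polyline>` with points (Y-flipped): 230.436,82.591 183.731,59.473 131.492,36.838 73.720,14.684.

Run 2: power S774 maps to stroke `#000000` (cut). The run is open, so emit a `<polyline>` with points (Y-flipped): 48.105,157.362 342.484,36.182.

Run 3: the run's S230 means `#ff8800` (engrave). The run is open, so emit a `<polyline>` with points (Y-flipped): 28.572,41.681 38.286,46.374 47.564,57.773 56.407,75.878.

Run 4: power S230 maps to stroke `#ff8800` (engrave). The run is open, so emit a `<polyline>` with points (Y-flipped): 311.364,135.502 316.839,109.600 303.669,57.068 291.440,22.639.

<svg xmlns="http://www.w3.org/2000/svg" width="369.553mm" height="217.194mm" viewBox="0 0 369.553 217.194">
  <polyline points="230.436,82.591 183.731,59.473 131.492,36.838 73.720,14.684" fill="none" stroke="#ff8800"/>
  <polyline points="48.105,157.362 342.484,36.182" fill="none" stroke="#000000"/>
  <polyline points="28.572,41.681 38.286,46.374 47.564,57.773 56.407,75.878" fill="none" stroke="#ff8800"/>
  <polyline points="311.364,135.502 316.839,109.600 303.669,57.068 291.440,22.639" fill="none" stroke="#ff8800"/>
</svg>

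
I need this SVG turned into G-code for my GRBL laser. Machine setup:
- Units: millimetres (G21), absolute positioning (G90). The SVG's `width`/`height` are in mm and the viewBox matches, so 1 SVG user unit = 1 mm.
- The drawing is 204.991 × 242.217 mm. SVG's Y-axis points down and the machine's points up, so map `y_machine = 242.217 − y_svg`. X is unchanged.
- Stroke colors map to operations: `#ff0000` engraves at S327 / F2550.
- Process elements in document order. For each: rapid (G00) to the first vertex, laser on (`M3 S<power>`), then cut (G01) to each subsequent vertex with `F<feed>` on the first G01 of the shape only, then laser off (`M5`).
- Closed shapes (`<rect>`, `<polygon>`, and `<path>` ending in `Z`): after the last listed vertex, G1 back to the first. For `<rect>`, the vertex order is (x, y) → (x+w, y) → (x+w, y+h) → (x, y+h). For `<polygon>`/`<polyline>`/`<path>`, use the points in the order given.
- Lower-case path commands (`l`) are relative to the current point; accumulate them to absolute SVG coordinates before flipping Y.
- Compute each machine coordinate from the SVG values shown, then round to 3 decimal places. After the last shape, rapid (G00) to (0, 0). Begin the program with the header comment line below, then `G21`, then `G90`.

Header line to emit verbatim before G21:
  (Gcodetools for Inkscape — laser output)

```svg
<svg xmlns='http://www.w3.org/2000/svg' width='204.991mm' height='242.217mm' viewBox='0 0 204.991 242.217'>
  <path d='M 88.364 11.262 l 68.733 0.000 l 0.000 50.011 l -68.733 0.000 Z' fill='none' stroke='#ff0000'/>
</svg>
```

Since the viewBox matches the mm dimensions, user units are millimetres directly. The only transform is the Y-flip y_m = 242.217 − y_svg.

Shape 1 is a rectangle drawn with `<path>`. Its stroke #ff0000 means engrave at S327, F2550. After flipping Y the toolpath is (88.364,230.955) → (157.097,230.955) → (157.097,180.944) → (88.364,180.944) → (88.364,230.955), returning to the start.

(Gcodetools for Inkscape — laser output)
G21
G90
G00 X88.364 Y230.955
M3 S327
G01 X157.097 Y230.955 F2550
G01 X157.097 Y180.944
G01 X88.364 Y180.944
G01 X88.364 Y230.955
M5
G00 X0.000 Y0.000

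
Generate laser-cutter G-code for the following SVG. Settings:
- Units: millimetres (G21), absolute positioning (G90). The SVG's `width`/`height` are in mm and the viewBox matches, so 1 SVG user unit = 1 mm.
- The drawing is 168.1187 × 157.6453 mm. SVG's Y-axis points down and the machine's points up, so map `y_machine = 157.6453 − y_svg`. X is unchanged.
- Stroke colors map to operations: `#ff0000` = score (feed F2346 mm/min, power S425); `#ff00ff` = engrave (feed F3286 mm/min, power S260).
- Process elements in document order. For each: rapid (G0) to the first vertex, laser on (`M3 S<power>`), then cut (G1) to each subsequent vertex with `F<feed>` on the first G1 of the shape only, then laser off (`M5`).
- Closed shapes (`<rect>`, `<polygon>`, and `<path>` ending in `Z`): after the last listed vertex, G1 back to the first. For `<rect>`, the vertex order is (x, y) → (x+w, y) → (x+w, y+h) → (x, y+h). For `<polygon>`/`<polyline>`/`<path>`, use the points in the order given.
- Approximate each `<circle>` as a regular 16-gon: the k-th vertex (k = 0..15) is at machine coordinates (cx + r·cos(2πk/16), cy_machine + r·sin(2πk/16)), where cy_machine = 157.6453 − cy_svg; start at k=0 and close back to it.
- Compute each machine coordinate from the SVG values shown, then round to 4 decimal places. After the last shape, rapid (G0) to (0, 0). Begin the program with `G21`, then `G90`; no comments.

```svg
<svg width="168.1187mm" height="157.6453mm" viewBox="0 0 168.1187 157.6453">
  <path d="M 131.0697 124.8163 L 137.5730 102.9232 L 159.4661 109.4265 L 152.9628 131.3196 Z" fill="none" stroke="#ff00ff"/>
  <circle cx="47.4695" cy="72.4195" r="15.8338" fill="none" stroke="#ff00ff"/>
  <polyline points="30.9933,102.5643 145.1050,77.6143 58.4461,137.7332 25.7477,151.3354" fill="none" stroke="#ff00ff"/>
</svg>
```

G21
G90
G0 X131.0697 Y32.8290
M3 S260
G1 X137.5730 Y54.7221 F3286
G1 X159.4661 Y48.2188
G1 X152.9628 Y26.3257
G1 X131.0697 Y32.8290
M5
G0 X63.3033 Y85.2258
M3 S260
G1 X62.0980 Y91.2851 F3286
G1 X58.6657 Y96.4220
G1 X53.5288 Y99.8543
G1 X47.4695 Y101.0596
G1 X41.4102 Y99.8543
G1 X36.2733 Y96.4220
G1 X32.8410 Y91.2851
G1 X31.6357 Y85.2258
G1 X32.8410 Y79.1665
G1 X36.2733 Y74.0296
G1 X41.4102 Y70.5973
G1 X47.4695 Y69.3920
G1 X53.5288 Y70.5973
G1 X58.6657 Y74.0296
G1 X62.0980 Y79.1665
G1 X63.3033 Y85.2258
M5
G0 X30.9933 Y55.0810
M3 S260
G1 X145.1050 Y80.0310 F3286
G1 X58.4461 Y19.9121
G1 X25.7477 Y6.3099
M5
G0 X0.0000 Y0.0000

Since the viewBox matches the mm dimensions, user units are millimetres directly. The only transform is the Y-flip y_m = 157.6453 − y_svg.

Shape 1 is a regular polygon drawn with `<path>`. Its stroke #ff00ff means engrave at S260, F3286. After flipping Y the toolpath is (131.0697,32.8290) → (137.5730,54.7221) → (159.4661,48.2188) → (152.9628,26.3257) → (131.0697,32.8290), returning to the start.

Shape 2 is a circle drawn with `<circle>`. Its stroke #ff00ff means engrave at S260, F3286. After flipping Y the toolpath is (63.3033,85.2258) → (62.0980,91.2851) → (58.6657,96.4220) → (53.5288,99.8543) → (47.4695,101.0596) → (41.4102,99.8543) → (36.2733,96.4220) → (32.8410,91.2851) → (31.6357,85.2258) → (32.8410,79.1665) → (36.2733,74.0296) → (41.4102,70.5973) → (47.4695,69.3920) → (53.5288,70.5973) → (58.6657,74.0296) → (62.0980,79.1665) → (63.3033,85.2258), returning to the start.

Shape 3 is a open polyline drawn with `<polyline>`. Its stroke #ff00ff means engrave at S260, F3286. After flipping Y the toolpath is (30.9933,55.0810) → (145.1050,80.0310) → (58.4461,19.9121) → (25.7477,6.3099).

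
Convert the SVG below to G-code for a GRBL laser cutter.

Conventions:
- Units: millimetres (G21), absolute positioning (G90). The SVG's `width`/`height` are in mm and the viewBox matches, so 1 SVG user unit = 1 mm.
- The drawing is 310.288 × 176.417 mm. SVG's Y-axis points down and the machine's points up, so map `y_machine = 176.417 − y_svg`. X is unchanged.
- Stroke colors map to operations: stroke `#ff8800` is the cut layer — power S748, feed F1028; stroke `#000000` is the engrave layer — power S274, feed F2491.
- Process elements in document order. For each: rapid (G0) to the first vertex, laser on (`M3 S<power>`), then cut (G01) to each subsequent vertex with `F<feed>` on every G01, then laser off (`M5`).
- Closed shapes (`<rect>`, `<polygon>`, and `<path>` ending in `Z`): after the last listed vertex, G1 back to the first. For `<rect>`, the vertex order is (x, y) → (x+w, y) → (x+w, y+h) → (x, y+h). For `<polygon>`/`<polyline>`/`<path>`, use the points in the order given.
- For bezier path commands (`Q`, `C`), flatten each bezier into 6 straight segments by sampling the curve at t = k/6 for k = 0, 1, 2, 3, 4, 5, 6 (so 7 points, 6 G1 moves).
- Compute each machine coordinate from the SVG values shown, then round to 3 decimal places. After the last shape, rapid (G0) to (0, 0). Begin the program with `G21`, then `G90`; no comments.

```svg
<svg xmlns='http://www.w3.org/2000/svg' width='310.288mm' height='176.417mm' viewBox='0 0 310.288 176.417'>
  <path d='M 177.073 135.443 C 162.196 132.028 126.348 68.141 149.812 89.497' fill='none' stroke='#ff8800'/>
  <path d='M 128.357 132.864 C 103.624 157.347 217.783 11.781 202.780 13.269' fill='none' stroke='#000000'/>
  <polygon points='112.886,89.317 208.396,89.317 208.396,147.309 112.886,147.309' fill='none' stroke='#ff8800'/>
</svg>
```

Since the viewBox matches the mm dimensions, user units are millimetres directly. The only transform is the Y-flip y_m = 176.417 − y_svg.

Shape 1 is a cubic bezier drawn with `<path>`. Its stroke #ff8800 means cut at S748, F1028. After flipping Y the toolpath is (177.073,40.974) → (168.259,47.046) → (158.179,59.149) → (149.065,73.236) → (143.145,85.259) → (142.651,91.169) → (149.812,86.920).

Shape 2 is a cubic bezier drawn with `<path>`. Its stroke #000000 means engrave at S274, F2491. After flipping Y the toolpath is (128.357,43.553) → (126.324,44.014) → (139.993,64.008) → (161.920,94.727) → (184.657,127.363) → (200.759,153.106) → (202.780,163.148).

Shape 3 is a rectangle drawn with `<polygon>`. Its stroke #ff8800 means cut at S748, F1028. After flipping Y the toolpath is (112.886,87.100) → (208.396,87.100) → (208.396,29.108) → (112.886,29.108) → (112.886,87.100), returning to the start.

G21
G90
G0 X177.073 Y40.974
M3 S748
G01 X168.259 Y47.046 F1028
G01 X158.179 Y59.149 F1028
G01 X149.065 Y73.236 F1028
G01 X143.145 Y85.259 F1028
G01 X142.651 Y91.169 F1028
G01 X149.812 Y86.920 F1028
M5
G0 X128.357 Y43.553
M3 S274
G01 X126.324 Y44.014 F2491
G01 X139.993 Y64.008 F2491
G01 X161.920 Y94.727 F2491
G01 X184.657 Y127.363 F2491
G01 X200.759 Y153.106 F2491
G01 X202.780 Y163.148 F2491
M5
G0 X112.886 Y87.100
M3 S748
G01 X208.396 Y87.100 F1028
G01 X208.396 Y29.108 F1028
G01 X112.886 Y29.108 F1028
G01 X112.886 Y87.100 F1028
M5
G0 X0.000 Y0.000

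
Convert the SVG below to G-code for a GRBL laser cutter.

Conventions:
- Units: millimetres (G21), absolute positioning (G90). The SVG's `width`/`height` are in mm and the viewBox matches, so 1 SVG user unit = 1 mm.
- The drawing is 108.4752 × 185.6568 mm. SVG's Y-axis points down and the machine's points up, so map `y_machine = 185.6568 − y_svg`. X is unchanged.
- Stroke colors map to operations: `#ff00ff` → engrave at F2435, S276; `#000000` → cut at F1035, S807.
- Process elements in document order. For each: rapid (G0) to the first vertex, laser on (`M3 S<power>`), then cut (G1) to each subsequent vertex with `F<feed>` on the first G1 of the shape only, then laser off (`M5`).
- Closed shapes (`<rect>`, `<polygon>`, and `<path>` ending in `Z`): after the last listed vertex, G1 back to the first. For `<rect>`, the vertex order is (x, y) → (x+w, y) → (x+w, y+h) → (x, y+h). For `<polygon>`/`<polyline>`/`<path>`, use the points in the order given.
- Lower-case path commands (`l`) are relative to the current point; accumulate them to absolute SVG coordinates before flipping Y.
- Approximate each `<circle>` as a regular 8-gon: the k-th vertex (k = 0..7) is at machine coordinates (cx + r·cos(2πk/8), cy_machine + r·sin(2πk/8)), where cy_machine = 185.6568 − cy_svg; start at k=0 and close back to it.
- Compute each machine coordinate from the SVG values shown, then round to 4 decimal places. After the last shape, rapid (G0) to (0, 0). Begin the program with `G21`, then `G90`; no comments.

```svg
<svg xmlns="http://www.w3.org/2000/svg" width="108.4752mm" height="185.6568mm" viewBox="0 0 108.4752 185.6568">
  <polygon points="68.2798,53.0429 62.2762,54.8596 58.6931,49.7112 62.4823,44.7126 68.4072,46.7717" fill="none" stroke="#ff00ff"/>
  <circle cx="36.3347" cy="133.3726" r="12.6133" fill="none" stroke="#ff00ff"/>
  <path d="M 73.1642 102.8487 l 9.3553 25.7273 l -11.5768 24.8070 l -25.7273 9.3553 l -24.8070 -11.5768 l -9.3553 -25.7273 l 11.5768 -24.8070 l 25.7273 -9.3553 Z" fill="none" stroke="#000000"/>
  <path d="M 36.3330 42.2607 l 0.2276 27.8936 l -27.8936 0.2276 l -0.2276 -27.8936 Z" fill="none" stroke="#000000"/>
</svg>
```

G21
G90
G0 X68.2798 Y132.6139
M3 S276
G1 X62.2762 Y130.7972 F2435
G1 X58.6931 Y135.9456
G1 X62.4823 Y140.9442
G1 X68.4072 Y138.8851
G1 X68.2798 Y132.6139
M5
G0 X48.9480 Y52.2842
M3 S276
G1 X45.2536 Y61.2031 F2435
G1 X36.3347 Y64.8975
G1 X27.4158 Y61.2031
G1 X23.7214 Y52.2842
G1 X27.4158 Y43.3653
G1 X36.3347 Y39.6709
G1 X45.2536 Y43.3653
G1 X48.9480 Y52.2842
M5
G0 X73.1642 Y82.8081
M3 S807
G1 X82.5195 Y57.0808 F1035
G1 X70.9427 Y32.2738
G1 X45.2154 Y22.9185
G1 X20.4084 Y34.4953
G1 X11.0531 Y60.2226
G1 X22.6299 Y85.0296
G1 X48.3572 Y94.3849
G1 X73.1642 Y82.8081
M5
G0 X36.3330 Y143.3961
M3 S807
G1 X36.5606 Y115.5025 F1035
G1 X8.6670 Y115.2749
G1 X8.4394 Y143.1685
G1 X36.3330 Y143.3961
M5
G0 X0.0000 Y0.0000

Since the viewBox matches the mm dimensions, user units are millimetres directly. The only transform is the Y-flip y_m = 185.6568 − y_svg.

Shape 1 is a regular polygon drawn with `<polygon>`. Its stroke #ff00ff means engrave at S276, F2435. After flipping Y the toolpath is (68.2798,132.6139) → (62.2762,130.7972) → (58.6931,135.9456) → (62.4823,140.9442) → (68.4072,138.8851) → (68.2798,132.6139), returning to the start.

Shape 2 is a circle drawn with `<circle>`. Its stroke #ff00ff means engrave at S276, F2435. After flipping Y the toolpath is (48.9480,52.2842) → (45.2536,61.2031) → (36.3347,64.8975) → (27.4158,61.2031) → (23.7214,52.2842) → (27.4158,43.3653) → (36.3347,39.6709) → (45.2536,43.3653) → (48.9480,52.2842), returning to the start.

Shape 3 is a regular polygon drawn with `<path>`. Its stroke #000000 means cut at S807, F1035. After flipping Y the toolpath is (73.1642,82.8081) → (82.5195,57.0808) → (70.9427,32.2738) → (45.2154,22.9185) → (20.4084,34.4953) → (11.0531,60.2226) → (22.6299,85.0296) → (48.3572,94.3849) → (73.1642,82.8081), returning to the start.

Shape 4 is a regular polygon drawn with `<path>`. Its stroke #000000 means cut at S807, F1035. After flipping Y the toolpath is (36.3330,143.3961) → (36.5606,115.5025) → (8.6670,115.2749) → (8.4394,143.1685) → (36.3330,143.3961), returning to the start.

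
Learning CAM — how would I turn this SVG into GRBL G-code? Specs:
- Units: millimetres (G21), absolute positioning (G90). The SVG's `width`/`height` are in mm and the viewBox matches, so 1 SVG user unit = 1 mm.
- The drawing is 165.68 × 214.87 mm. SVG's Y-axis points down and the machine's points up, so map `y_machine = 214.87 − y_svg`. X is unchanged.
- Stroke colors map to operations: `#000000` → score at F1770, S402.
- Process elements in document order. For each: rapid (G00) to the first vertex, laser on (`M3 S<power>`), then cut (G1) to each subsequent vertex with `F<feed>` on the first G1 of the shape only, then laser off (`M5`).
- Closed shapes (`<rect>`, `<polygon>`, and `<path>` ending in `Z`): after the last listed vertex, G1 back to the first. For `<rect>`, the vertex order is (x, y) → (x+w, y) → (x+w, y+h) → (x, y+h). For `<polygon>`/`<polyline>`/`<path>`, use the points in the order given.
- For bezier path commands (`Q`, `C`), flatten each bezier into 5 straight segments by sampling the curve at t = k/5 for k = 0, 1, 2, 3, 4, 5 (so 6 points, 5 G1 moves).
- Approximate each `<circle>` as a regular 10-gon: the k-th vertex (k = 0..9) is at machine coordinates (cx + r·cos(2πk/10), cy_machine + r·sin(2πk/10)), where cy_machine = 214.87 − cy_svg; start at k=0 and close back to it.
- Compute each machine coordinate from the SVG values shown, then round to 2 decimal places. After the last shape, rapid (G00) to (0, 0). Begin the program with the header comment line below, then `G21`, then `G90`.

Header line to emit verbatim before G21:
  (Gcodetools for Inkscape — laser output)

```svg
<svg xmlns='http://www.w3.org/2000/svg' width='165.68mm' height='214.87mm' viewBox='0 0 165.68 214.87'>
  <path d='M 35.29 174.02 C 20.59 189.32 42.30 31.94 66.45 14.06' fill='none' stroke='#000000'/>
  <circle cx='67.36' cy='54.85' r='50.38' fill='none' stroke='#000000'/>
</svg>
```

viewBox `0 0 165.68 214.87` with mm width/height → 1 unit = 1 mm. Flip: y_m = 214.87 − y_svg.

**Shape 1** — `<path>` cubic bezier, stroke `#000000` → score (S402, F1770). Control points (SVG): P0=(35.29,174.02), P1=(20.59,189.32), P2=(42.30,31.94), P3=(66.45,14.06); sampled at t=k/5. Machine vertices: (35.29,40.85) → (30.57,49.89) → (32.95,85.40) → (40.82,132.37) → (52.52,175.84) → (66.45,200.81). Open path.

**Shape 2** — `<circle>` circle, stroke `#000000` → score (S402, F1770). Machine vertices: (117.74,160.02) → (108.12,189.63) → (82.93,207.93) → (51.79,207.93) → (26.60,189.63) → (16.98,160.02) → (26.60,130.41) → (51.79,112.11) → (82.93,112.11) → (108.12,130.41) → (117.74,160.02). Closed: final G1 returns to the first vertex.

(Gcodetools for Inkscape — laser output)
G21
G90
G00 X35.29 Y40.85
M3 S402
G1 X30.57 Y49.89 F1770
G1 X32.95 Y85.40
G1 X40.82 Y132.37
G1 X52.52 Y175.84
G1 X66.45 Y200.81
M5
G00 X117.74 Y160.02
M3 S402
G1 X108.12 Y189.63 F1770
G1 X82.93 Y207.93
G1 X51.79 Y207.93
G1 X26.60 Y189.63
G1 X16.98 Y160.02
G1 X26.60 Y130.41
G1 X51.79 Y112.11
G1 X82.93 Y112.11
G1 X108.12 Y130.41
G1 X117.74 Y160.02
M5
G00 X0.00 Y0.00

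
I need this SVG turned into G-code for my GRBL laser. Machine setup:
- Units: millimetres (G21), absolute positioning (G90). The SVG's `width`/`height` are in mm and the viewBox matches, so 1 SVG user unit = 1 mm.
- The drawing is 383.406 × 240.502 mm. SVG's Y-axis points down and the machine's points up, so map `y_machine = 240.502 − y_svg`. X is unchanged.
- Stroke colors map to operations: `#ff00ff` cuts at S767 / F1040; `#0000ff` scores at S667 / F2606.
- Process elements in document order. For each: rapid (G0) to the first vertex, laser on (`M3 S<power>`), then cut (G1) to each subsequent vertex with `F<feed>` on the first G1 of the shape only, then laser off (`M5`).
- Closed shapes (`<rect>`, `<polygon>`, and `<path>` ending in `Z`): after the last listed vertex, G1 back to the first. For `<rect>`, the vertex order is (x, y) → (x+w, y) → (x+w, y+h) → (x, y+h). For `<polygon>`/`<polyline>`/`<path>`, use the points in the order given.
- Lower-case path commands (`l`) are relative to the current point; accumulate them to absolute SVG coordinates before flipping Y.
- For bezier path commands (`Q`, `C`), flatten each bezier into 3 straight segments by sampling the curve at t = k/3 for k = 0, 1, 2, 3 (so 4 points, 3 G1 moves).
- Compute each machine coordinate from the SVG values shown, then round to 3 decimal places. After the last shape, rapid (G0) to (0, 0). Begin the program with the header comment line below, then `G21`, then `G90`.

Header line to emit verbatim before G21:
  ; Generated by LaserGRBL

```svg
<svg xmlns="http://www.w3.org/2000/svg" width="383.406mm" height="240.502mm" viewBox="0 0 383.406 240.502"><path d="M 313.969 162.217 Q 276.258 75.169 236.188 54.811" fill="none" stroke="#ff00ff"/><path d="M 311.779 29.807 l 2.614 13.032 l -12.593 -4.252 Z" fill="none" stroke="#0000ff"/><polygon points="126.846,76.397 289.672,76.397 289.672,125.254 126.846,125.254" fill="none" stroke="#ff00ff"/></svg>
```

viewBox `0 0 383.406 240.502` with mm width/height → 1 unit = 1 mm. Flip: y_m = 240.502 − y_svg.

**Shape 1** — `<path>` quadratic bezier, stroke `#ff00ff` → cut (S767, F1040). Control points (SVG): P0=(313.969,162.217), P1=(276.258,75.169), P2=(236.188,54.811); sampled at t=k/3. Machine vertices: (313.969,78.285) → (288.566,128.907) → (262.639,164.709) → (236.188,185.691). Open path.

**Shape 2** — `<path>` regular polygon, stroke `#0000ff` → score (S667, F2606). Machine vertices: (311.779,210.695) → (314.393,197.663) → (301.800,201.915) → (311.779,210.695). Closed: final G1 returns to the first vertex.

**Shape 3** — `<polygon>` rectangle, stroke `#ff00ff` → cut (S767, F1040). Machine vertices: (126.846,164.105) → (289.672,164.105) → (289.672,115.248) → (126.846,115.248) → (126.846,164.105). Closed: final G1 returns to the first vertex.

; Generated by LaserGRBL
G21
G90
G0 X313.969 Y78.285
M3 S767
G1 X288.566 Y128.907 F1040
G1 X262.639 Y164.709
G1 X236.188 Y185.691
M5
G0 X311.779 Y210.695
M3 S667
G1 X314.393 Y197.663 F2606
G1 X301.800 Y201.915
G1 X311.779 Y210.695
M5
G0 X126.846 Y164.105
M3 S767
G1 X289.672 Y164.105 F1040
G1 X289.672 Y115.248
G1 X126.846 Y115.248
G1 X126.846 Y164.105
M5
G0 X0.000 Y0.000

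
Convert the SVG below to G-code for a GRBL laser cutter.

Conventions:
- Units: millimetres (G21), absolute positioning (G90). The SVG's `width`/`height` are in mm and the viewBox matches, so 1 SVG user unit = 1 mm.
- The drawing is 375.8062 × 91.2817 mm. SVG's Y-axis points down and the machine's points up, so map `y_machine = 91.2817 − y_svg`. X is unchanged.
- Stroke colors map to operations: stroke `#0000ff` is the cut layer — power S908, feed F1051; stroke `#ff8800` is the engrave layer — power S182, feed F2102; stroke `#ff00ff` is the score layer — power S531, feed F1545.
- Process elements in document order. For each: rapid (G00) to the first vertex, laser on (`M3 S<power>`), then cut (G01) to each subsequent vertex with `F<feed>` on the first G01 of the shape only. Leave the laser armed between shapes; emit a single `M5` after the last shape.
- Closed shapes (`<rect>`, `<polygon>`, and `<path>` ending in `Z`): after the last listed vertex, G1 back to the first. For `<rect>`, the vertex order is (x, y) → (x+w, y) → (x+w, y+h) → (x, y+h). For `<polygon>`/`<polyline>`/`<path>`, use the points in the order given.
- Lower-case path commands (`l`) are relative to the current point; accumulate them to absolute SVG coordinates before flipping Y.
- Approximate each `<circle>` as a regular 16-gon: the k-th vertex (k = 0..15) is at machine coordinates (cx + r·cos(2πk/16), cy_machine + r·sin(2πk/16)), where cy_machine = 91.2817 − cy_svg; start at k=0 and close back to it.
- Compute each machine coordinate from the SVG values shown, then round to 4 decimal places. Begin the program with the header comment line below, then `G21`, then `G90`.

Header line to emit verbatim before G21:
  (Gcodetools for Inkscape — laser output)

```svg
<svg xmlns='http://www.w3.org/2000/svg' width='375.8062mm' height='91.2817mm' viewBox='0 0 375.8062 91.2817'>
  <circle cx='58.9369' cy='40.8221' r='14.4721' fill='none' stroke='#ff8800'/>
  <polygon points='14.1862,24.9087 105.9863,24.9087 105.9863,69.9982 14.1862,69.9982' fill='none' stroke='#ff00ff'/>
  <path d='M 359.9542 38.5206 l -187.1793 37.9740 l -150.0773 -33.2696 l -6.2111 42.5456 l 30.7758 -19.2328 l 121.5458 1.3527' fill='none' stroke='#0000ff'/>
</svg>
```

Since the viewBox matches the mm dimensions, user units are millimetres directly. The only transform is the Y-flip y_m = 91.2817 − y_svg.

Shape 1 is a circle drawn with `<circle>`. Its stroke #ff8800 means engrave at S182, F2102. After flipping Y the toolpath is (73.4090,50.4596) → (72.3074,55.9978) → (69.1702,60.6929) → (64.4751,63.8301) → (58.9369,64.9317) → (53.3987,63.8301) → (48.7036,60.6929) → (45.5664,55.9978) → (44.4648,50.4596) → (45.5664,44.9214) → (48.7036,40.2263) → (53.3987,37.0891) → (58.9369,35.9875) → (64.4751,37.0891) → (69.1702,40.2263) → (72.3074,44.9214) → (73.4090,50.4596), returning to the start.

Shape 2 is a rectangle drawn with `<polygon>`. Its stroke #ff00ff means score at S531, F1545. After flipping Y the toolpath is (14.1862,66.3730) → (105.9863,66.3730) → (105.9863,21.2835) → (14.1862,21.2835) → (14.1862,66.3730), returning to the start.

Shape 3 is a open polyline drawn with `<path>`. Its stroke #0000ff means cut at S908, F1051. After flipping Y the toolpath is (359.9542,52.7611) → (172.7749,14.7871) → (22.6976,48.0567) → (16.4865,5.5111) → (47.2623,24.7439) → (168.8081,23.3912).

(Gcodetools for Inkscape — laser output)
G21
G90
G00 X73.4090 Y50.4596
M3 S182
G01 X72.3074 Y55.9978 F2102
G01 X69.1702 Y60.6929
G01 X64.4751 Y63.8301
G01 X58.9369 Y64.9317
G01 X53.3987 Y63.8301
G01 X48.7036 Y60.6929
G01 X45.5664 Y55.9978
G01 X44.4648 Y50.4596
G01 X45.5664 Y44.9214
G01 X48.7036 Y40.2263
G01 X53.3987 Y37.0891
G01 X58.9369 Y35.9875
G01 X64.4751 Y37.0891
G01 X69.1702 Y40.2263
G01 X72.3074 Y44.9214
G01 X73.4090 Y50.4596
G00 X14.1862 Y66.3730
M3 S531
G01 X105.9863 Y66.3730 F1545
G01 X105.9863 Y21.2835
G01 X14.1862 Y21.2835
G01 X14.1862 Y66.3730
G00 X359.9542 Y52.7611
M3 S908
G01 X172.7749 Y14.7871 F1051
G01 X22.6976 Y48.0567
G01 X16.4865 Y5.5111
G01 X47.2623 Y24.7439
G01 X168.8081 Y23.3912
M5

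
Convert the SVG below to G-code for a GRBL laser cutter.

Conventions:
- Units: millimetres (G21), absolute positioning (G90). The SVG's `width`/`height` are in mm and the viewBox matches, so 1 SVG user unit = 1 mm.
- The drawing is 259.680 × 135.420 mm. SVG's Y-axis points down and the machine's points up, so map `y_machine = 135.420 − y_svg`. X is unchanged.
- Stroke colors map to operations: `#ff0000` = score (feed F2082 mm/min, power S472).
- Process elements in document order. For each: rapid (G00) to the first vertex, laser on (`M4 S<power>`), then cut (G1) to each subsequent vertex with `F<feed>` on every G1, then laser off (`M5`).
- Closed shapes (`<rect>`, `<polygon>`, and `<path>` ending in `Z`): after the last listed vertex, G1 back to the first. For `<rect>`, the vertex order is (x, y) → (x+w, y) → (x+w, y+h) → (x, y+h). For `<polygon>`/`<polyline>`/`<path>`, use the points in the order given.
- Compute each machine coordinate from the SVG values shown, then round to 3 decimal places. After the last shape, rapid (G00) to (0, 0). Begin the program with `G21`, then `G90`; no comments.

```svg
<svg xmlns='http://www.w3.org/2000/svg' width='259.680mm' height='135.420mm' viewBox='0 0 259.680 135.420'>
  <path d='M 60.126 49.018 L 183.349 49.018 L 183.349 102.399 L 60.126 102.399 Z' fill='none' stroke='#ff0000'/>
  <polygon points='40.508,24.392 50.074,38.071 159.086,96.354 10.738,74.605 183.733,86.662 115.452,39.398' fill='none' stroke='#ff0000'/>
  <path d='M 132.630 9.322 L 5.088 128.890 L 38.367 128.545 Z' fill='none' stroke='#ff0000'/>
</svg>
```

G21
G90
G00 X60.126 Y86.402
M4 S472
G1 X183.349 Y86.402 F2082
G1 X183.349 Y33.021 F2082
G1 X60.126 Y33.021 F2082
G1 X60.126 Y86.402 F2082
M5
G00 X40.508 Y111.028
M4 S472
G1 X50.074 Y97.349 F2082
G1 X159.086 Y39.066 F2082
G1 X10.738 Y60.815 F2082
G1 X183.733 Y48.758 F2082
G1 X115.452 Y96.022 F2082
G1 X40.508 Y111.028 F2082
M5
G00 X132.630 Y126.098
M4 S472
G1 X5.088 Y6.530 F2082
G1 X38.367 Y6.875 F2082
G1 X132.630 Y126.098 F2082
M5
G00 X0.000 Y0.000

1 u = 1 mm; y_m = 135.420 − y.

[1] `<path>` rectangle, #ff0000→score S472 F2082: (60.126,86.402) → (183.349,86.402) → (183.349,33.021) → (60.126,33.021) → (60.126,86.402) (closed)

[2] `<polygon>` closed polygon, #ff0000→score S472 F2082: (40.508,111.028) → (50.074,97.349) → (159.086,39.066) → (10.738,60.815) → (183.733,48.758) → (115.452,96.022) → (40.508,111.028) (closed)

[3] `<path>` closed polygon, #ff0000→score S472 F2082: (132.630,126.098) → (5.088,6.530) → (38.367,6.875) → (132.630,126.098) (closed)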